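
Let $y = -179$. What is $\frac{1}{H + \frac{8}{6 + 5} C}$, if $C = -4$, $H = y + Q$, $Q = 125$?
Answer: $- \frac{11}{626} \approx -0.017572$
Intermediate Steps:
$H = -54$ ($H = -179 + 125 = -54$)
$\frac{1}{H + \frac{8}{6 + 5} C} = \frac{1}{-54 + \frac{8}{6 + 5} \left(-4\right)} = \frac{1}{-54 + \frac{8}{11} \left(-4\right)} = \frac{1}{-54 - \frac{32}{11}} = \frac{1}{- \frac{626}{11}} = - \frac{11}{626}$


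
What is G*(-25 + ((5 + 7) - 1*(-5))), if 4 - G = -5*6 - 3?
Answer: -296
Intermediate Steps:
G = 37 (G = 4 - (-5*6 - 3) = 4 - (-30 - 3) = 4 - 1*(-33) = 4 + 33 = 37)
G*(-25 + ((5 + 7) - 1*(-5))) = 37*(-25 + ((5 + 7) - 1*(-5))) = 37*(-25 + (12 + 5)) = 37*(-25 + 17) = 37*(-8) = -296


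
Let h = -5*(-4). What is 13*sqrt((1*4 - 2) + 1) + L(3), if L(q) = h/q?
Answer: 20/3 + 13*sqrt(3) ≈ 29.183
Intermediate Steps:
h = 20
L(q) = 20/q
13*sqrt((1*4 - 2) + 1) + L(3) = 13*sqrt((1*4 - 2) + 1) + 20/3 = 13*sqrt((4 - 2) + 1) + 20*(1/3) = 13*sqrt(2 + 1) + 20/3 = 13*sqrt(3) + 20/3 = 20/3 + 13*sqrt(3)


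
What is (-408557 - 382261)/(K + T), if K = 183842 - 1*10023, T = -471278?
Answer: 263606/99153 ≈ 2.6586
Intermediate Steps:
K = 173819 (K = 183842 - 10023 = 173819)
(-408557 - 382261)/(K + T) = (-408557 - 382261)/(173819 - 471278) = -790818/(-297459) = -790818*(-1/297459) = 263606/99153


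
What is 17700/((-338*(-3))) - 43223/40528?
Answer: 112252913/6849232 ≈ 16.389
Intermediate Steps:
17700/((-338*(-3))) - 43223/40528 = 17700/1014 - 43223*1/40528 = 17700*(1/1014) - 43223/40528 = 2950/169 - 43223/40528 = 112252913/6849232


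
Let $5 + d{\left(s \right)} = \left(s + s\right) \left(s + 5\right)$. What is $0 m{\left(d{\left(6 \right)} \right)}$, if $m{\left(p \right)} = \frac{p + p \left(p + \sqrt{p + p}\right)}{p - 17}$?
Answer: $0$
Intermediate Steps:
$d{\left(s \right)} = -5 + 2 s \left(5 + s\right)$ ($d{\left(s \right)} = -5 + \left(s + s\right) \left(s + 5\right) = -5 + 2 s \left(5 + s\right)$)
$m{\left(p \right)} = \frac{p + p \left(p + \sqrt{2} \sqrt{p}\right)}{-17 + p}$ ($m{\left(p \right)} = \frac{p + p \left(p + \sqrt{2 p}\right)}{-17 + p} = \frac{p + p \left(p + \sqrt{2} \sqrt{p}\right)}{-17 + p}$)
$0 m{\left(d{\left(6 \right)} \right)} = 0 \frac{\left(-5 + 2 \cdot 6^{2} + 10 \cdot 6\right) + \left(-5 + 2 \cdot 6^{2} + 10 \cdot 6\right)^{2} + \sqrt{2} \left(-5 + 2 \cdot 6^{2} + 10 \cdot 6\right)^{\frac{3}{2}}}{-17 + \left(-5 + 2 \cdot 6^{2} + 10 \cdot 6\right)} = 0 \frac{\left(-5 + 2 \cdot 36 + 60\right) + \left(-5 + 2 \cdot 36 + 60\right)^{2} + \sqrt{2} \left(-5 + 2 \cdot 36 + 60\right)^{\frac{3}{2}}}{-17 + \left(-5 + 2 \cdot 36 + 60\right)} = 0 \frac{\left(-5 + 72 + 60\right) + \left(-5 + 72 + 60\right)^{2} + \sqrt{2} \left(-5 + 72 + 60\right)^{\frac{3}{2}}}{-17 + \left(-5 + 72 + 60\right)} = 0 \frac{127 + 127^{2} + \sqrt{2} \cdot 127^{\frac{3}{2}}}{-17 + 127} = 0 \frac{127 + 16129 + \sqrt{2} \cdot 127 \sqrt{127}}{110} = 0 \frac{127 + 16129 + 127 \sqrt{254}}{110} = 0 \frac{16256 + 127 \sqrt{254}}{110} = 0 \left(\frac{8128}{55} + \frac{127 \sqrt{254}}{110}\right) = 0$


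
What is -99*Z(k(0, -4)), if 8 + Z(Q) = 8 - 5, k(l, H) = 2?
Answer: 495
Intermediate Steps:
Z(Q) = -5 (Z(Q) = -8 + (8 - 5) = -8 + 3 = -5)
-99*Z(k(0, -4)) = -99*(-5) = 495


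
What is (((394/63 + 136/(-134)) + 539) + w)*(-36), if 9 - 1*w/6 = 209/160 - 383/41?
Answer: -8950027153/384580 ≈ -23272.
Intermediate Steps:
w = 335253/3280 (w = 54 - 6*(209/160 - 383/41) = 54 - 6*(-52711/6560) = 54 + 158133/3280 = 335253/3280 ≈ 102.21)
(((394/63 + 136/(-134)) + 539) + w)*(-36) = (((394/63 + 136/(-134)) + 539) + 335253/3280)*(-36) = (((394*(1/63) + 136*(-1/134)) + 539) + 335253/3280)*(-36) = (((394/63 - 68/67) + 539) + 335253/3280)*(-36) = ((22114/4221 + 539) + 335253/3280)*(-36) = (2297233/4221 + 335253/3280)*(-36) = (8950027153/13844880)*(-36) = -8950027153/384580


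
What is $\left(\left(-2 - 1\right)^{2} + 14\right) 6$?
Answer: $138$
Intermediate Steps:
$\left(\left(-2 - 1\right)^{2} + 14\right) 6 = \left(\left(-3\right)^{2} + 14\right) 6 = \left(9 + 14\right) 6 = 23 \cdot 6 = 138$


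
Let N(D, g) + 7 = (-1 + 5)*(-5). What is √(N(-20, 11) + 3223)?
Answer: 2*√799 ≈ 56.533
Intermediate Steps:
N(D, g) = -27 (N(D, g) = -7 + (-1 + 5)*(-5) = -7 + 4*(-5) = -7 - 20 = -27)
√(N(-20, 11) + 3223) = √(-27 + 3223) = √3196 = 2*√799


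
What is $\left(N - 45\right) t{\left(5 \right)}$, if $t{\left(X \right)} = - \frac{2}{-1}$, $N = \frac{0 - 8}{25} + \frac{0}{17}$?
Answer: $- \frac{2266}{25} \approx -90.64$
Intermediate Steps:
$N = - \frac{8}{25}$ ($N = \left(0 - 8\right) \frac{1}{25} + 0 \cdot \frac{1}{17} = \left(-8\right) \frac{1}{25} + 0 = - \frac{8}{25} + 0 = - \frac{8}{25} \approx -0.32$)
$t{\left(X \right)} = 2$ ($t{\left(X \right)} = \left(-2\right) \left(-1\right) = 2$)
$\left(N - 45\right) t{\left(5 \right)} = \left(- \frac{8}{25} - 45\right) 2 = \left(- \frac{1133}{25}\right) 2 = - \frac{2266}{25}$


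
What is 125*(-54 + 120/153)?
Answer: -339250/51 ≈ -6652.0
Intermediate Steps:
125*(-54 + 120/153) = 125*(-54 + 120*(1/153)) = 125*(-54 + 40/51) = 125*(-2714/51) = -339250/51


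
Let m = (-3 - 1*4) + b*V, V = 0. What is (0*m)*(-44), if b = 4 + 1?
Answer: 0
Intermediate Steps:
b = 5
m = -7 (m = (-3 - 1*4) + 5*0 = (-3 - 4) + 0 = -7 + 0 = -7)
(0*m)*(-44) = (0*(-7))*(-44) = 0*(-44) = 0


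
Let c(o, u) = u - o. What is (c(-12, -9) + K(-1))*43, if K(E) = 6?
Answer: 387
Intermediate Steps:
(c(-12, -9) + K(-1))*43 = ((-9 - 1*(-12)) + 6)*43 = ((-9 + 12) + 6)*43 = (3 + 6)*43 = 9*43 = 387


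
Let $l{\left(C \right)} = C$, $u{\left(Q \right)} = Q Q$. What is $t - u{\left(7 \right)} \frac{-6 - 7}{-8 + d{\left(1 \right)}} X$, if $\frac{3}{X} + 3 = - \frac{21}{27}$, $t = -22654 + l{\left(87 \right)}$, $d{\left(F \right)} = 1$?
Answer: $- \frac{764821}{34} \approx -22495.0$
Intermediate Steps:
$u{\left(Q \right)} = Q^{2}$
$t = -22567$ ($t = -22654 + 87 = -22567$)
$X = - \frac{27}{34}$ ($X = \frac{3}{-3 - \frac{21}{27}} = \frac{3}{-3 - \frac{7}{9}} = \frac{3}{- \frac{34}{9}} = 3 \left(- \frac{9}{34}\right) = - \frac{27}{34} \approx -0.79412$)
$t - u{\left(7 \right)} \frac{-6 - 7}{-8 + d{\left(1 \right)}} X = -22567 - 7^{2} \frac{-6 - 7}{-8 + 1} \left(- \frac{27}{34}\right) = -22567 - 49 \left(- \frac{13}{-7}\right) \left(- \frac{27}{34}\right) = -22567 - 49 \left(\left(-13\right) \left(- \frac{1}{7}\right)\right) \left(- \frac{27}{34}\right) = -22567 - 49 \cdot \frac{13}{7} \left(- \frac{27}{34}\right) = -22567 - 91 \left(- \frac{27}{34}\right) = -22567 - - \frac{2457}{34} = -22567 + \frac{2457}{34} = - \frac{764821}{34}$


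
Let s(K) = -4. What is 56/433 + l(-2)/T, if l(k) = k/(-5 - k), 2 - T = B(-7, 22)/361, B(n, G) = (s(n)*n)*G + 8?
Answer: 164545/63651 ≈ 2.5851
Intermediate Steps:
B(n, G) = 8 - 4*G*n (B(n, G) = (-4*n)*G + 8 = -4*G*n + 8 = 8 - 4*G*n)
T = 98/361 (T = 2 - (8 - 4*22*(-7))/361 = 2 - (8 + 616)/361 = 2 - 624/361 = 98/361 ≈ 0.27147)
56/433 + l(-2)/T = 56/433 + (-1*(-2)/(5 - 2))/(98/361) = 56*(1/433) - 1*(-2)/3*(361/98) = 56/433 - 1*(-2)*⅓*(361/98) = 56/433 + (⅔)*(361/98) = 56/433 + 361/147 = 164545/63651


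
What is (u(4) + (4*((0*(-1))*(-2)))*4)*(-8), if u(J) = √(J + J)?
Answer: -16*√2 ≈ -22.627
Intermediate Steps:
u(J) = √2*√J (u(J) = √(2*J) = √2*√J)
(u(4) + (4*((0*(-1))*(-2)))*4)*(-8) = (√2*√4 + (4*((0*(-1))*(-2)))*4)*(-8) = (√2*2 + (4*(0*(-2)))*4)*(-8) = (2*√2 + (4*0)*4)*(-8) = (2*√2 + 0*4)*(-8) = (2*√2 + 0)*(-8) = (2*√2)*(-8) = -16*√2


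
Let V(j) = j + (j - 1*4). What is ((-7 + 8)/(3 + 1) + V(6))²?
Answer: 1089/16 ≈ 68.063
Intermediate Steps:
V(j) = -4 + 2*j (V(j) = j + (j - 4) = j + (-4 + j) = -4 + 2*j)
((-7 + 8)/(3 + 1) + V(6))² = ((-7 + 8)/(3 + 1) + (-4 + 2*6))² = (1/4 + (-4 + 12))² = (1*(¼) + 8)² = (¼ + 8)² = (33/4)² = 1089/16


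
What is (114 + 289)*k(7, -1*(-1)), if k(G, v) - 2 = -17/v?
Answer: -6045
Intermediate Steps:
k(G, v) = 2 - 17/v
(114 + 289)*k(7, -1*(-1)) = (114 + 289)*(2 - 17/((-1*(-1)))) = 403*(2 - 17/1) = 403*(2 - 17*1) = 403*(2 - 17) = 403*(-15) = -6045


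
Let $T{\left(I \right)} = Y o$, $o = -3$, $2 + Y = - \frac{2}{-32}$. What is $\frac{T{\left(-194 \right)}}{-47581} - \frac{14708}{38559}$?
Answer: $- \frac{11200727555}{29354812464} \approx -0.38156$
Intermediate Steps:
$Y = - \frac{31}{16}$ ($Y = -2 - \frac{2}{-32} = -2 - - \frac{1}{16} = -2 + \frac{1}{16} = - \frac{31}{16} \approx -1.9375$)
$T{\left(I \right)} = \frac{93}{16}$ ($T{\left(I \right)} = \left(- \frac{31}{16}\right) \left(-3\right) = \frac{93}{16}$)
$\frac{T{\left(-194 \right)}}{-47581} - \frac{14708}{38559} = \frac{93}{16 \left(-47581\right)} - \frac{14708}{38559} = \frac{93}{16} \left(- \frac{1}{47581}\right) - \frac{14708}{38559} = - \frac{93}{761296} - \frac{14708}{38559} = - \frac{11200727555}{29354812464}$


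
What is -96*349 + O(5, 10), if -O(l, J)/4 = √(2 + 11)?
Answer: -33504 - 4*√13 ≈ -33518.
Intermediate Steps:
O(l, J) = -4*√13 (O(l, J) = -4*√(2 + 11) = -4*√13)
-96*349 + O(5, 10) = -96*349 - 4*√13 = -33504 - 4*√13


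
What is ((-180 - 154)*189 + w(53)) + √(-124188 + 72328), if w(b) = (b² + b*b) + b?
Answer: -57455 + 2*I*√12965 ≈ -57455.0 + 227.73*I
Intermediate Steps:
w(b) = b + 2*b² (w(b) = (b² + b²) + b = 2*b² + b = b + 2*b²)
((-180 - 154)*189 + w(53)) + √(-124188 + 72328) = ((-180 - 154)*189 + 53*(1 + 2*53)) + √(-124188 + 72328) = (-334*189 + 53*(1 + 106)) + √(-51860) = (-63126 + 53*107) + 2*I*√12965 = (-63126 + 5671) + 2*I*√12965 = -57455 + 2*I*√12965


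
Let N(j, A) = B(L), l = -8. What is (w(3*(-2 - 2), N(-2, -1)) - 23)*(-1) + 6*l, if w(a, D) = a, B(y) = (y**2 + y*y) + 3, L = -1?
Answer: -13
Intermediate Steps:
B(y) = 3 + 2*y**2 (B(y) = (y**2 + y**2) + 3 = 2*y**2 + 3 = 3 + 2*y**2)
N(j, A) = 5 (N(j, A) = 3 + 2*(-1)**2 = 3 + 2*1 = 3 + 2 = 5)
(w(3*(-2 - 2), N(-2, -1)) - 23)*(-1) + 6*l = (3*(-2 - 2) - 23)*(-1) + 6*(-8) = (3*(-4) - 23)*(-1) - 48 = (-12 - 23)*(-1) - 48 = -35*(-1) - 48 = 35 - 48 = -13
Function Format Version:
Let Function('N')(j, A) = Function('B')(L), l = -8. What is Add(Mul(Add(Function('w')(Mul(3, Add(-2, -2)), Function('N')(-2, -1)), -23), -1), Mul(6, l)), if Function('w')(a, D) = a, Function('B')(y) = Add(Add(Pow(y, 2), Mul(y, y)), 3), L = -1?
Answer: -13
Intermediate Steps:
Function('B')(y) = Add(3, Mul(2, Pow(y, 2))) (Function('B')(y) = Add(Add(Pow(y, 2), Pow(y, 2)), 3) = Add(Mul(2, Pow(y, 2)), 3) = Add(3, Mul(2, Pow(y, 2))))
Function('N')(j, A) = 5 (Function('N')(j, A) = Add(3, Mul(2, Pow(-1, 2))) = Add(3, Mul(2, 1)) = Add(3, 2) = 5)
Add(Mul(Add(Function('w')(Mul(3, Add(-2, -2)), Function('N')(-2, -1)), -23), -1), Mul(6, l)) = Add(Mul(Add(Mul(3, Add(-2, -2)), -23), -1), Mul(6, -8)) = Add(Mul(Add(Mul(3, -4), -23), -1), -48) = Add(Mul(Add(-12, -23), -1), -48) = Add(Mul(-35, -1), -48) = Add(35, -48) = -13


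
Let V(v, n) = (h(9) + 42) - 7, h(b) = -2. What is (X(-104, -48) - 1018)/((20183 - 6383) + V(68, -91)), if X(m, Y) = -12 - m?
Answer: -926/13833 ≈ -0.066941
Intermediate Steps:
V(v, n) = 33 (V(v, n) = (-2 + 42) - 7 = 40 - 7 = 33)
(X(-104, -48) - 1018)/((20183 - 6383) + V(68, -91)) = ((-12 - 1*(-104)) - 1018)/((20183 - 6383) + 33) = ((-12 + 104) - 1018)/(13800 + 33) = (92 - 1018)/13833 = -926*1/13833 = -926/13833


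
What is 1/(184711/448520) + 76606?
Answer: 14150419386/184711 ≈ 76608.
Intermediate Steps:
1/(184711/448520) + 76606 = 448520/184711 + 76606 = 14150419386/184711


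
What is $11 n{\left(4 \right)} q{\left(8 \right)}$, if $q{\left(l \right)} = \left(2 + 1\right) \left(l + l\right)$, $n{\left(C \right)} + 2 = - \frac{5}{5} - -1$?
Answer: $-1056$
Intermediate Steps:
$n{\left(C \right)} = -2$ ($n{\left(C \right)} = -2 - \left(-1 + \frac{5}{5}\right) = -2 + \left(\left(-5\right) \frac{1}{5} + 1\right) = -2 + \left(-1 + 1\right) = -2 + 0 = -2$)
$q{\left(l \right)} = 6 l$ ($q{\left(l \right)} = 3 \cdot 2 l = 6 l$)
$11 n{\left(4 \right)} q{\left(8 \right)} = 11 \left(-2\right) 6 \cdot 8 = \left(-22\right) 48 = -1056$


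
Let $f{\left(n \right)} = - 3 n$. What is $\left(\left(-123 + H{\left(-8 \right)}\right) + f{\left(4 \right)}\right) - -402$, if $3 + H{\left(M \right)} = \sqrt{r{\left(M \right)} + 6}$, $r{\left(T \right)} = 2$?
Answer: $264 + 2 \sqrt{2} \approx 266.83$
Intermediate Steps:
$H{\left(M \right)} = -3 + 2 \sqrt{2}$ ($H{\left(M \right)} = -3 + \sqrt{2 + 6} = -3 + \sqrt{8} = -3 + 2 \sqrt{2}$)
$\left(\left(-123 + H{\left(-8 \right)}\right) + f{\left(4 \right)}\right) - -402 = \left(\left(-123 - \left(3 - 2 \sqrt{2}\right)\right) - 12\right) - -402 = \left(\left(-126 + 2 \sqrt{2}\right) - 12\right) + 402 = \left(-138 + 2 \sqrt{2}\right) + 402 = 264 + 2 \sqrt{2}$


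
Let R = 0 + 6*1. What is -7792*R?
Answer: -46752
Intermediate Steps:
R = 6 (R = 0 + 6 = 6)
-7792*R = -7792*6 = -46752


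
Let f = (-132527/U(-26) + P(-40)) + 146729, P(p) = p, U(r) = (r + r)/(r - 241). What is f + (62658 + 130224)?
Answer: -17727017/52 ≈ -3.4090e+5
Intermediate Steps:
U(r) = 2*r/(-241 + r) (U(r) = (2*r)/(-241 + r) = 2*r/(-241 + r))
f = -27756881/52 (f = (-132527/(2*(-26)/(-241 - 26)) - 40) + 146729 = (-132527/(2*(-26)/(-267)) - 40) + 146729 = (-132527/(2*(-26)*(-1/267)) - 40) + 146729 = (-132527/52/267 - 40) + 146729 = (-132527*267/52 - 40) + 146729 = (-35384709/52 - 40) + 146729 = -35386789/52 + 146729 = -27756881/52 ≈ -5.3379e+5)
f + (62658 + 130224) = -27756881/52 + (62658 + 130224) = -27756881/52 + 192882 = -17727017/52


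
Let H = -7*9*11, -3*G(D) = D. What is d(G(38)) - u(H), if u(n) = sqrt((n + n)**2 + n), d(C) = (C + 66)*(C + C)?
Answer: -12160/9 - 3*sqrt(213367) ≈ -2736.9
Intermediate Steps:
G(D) = -D/3
d(C) = 2*C*(66 + C) (d(C) = (66 + C)*(2*C) = 2*C*(66 + C))
H = -693 (H = -63*11 = -693)
u(n) = sqrt(n + 4*n**2) (u(n) = sqrt((2*n)**2 + n) = sqrt(4*n**2 + n) = sqrt(n + 4*n**2))
d(G(38)) - u(H) = 2*(-1/3*38)*(66 - 1/3*38) - sqrt(-693*(1 + 4*(-693))) = 2*(-38/3)*(66 - 38/3) - sqrt(-693*(1 - 2772)) = 2*(-38/3)*(160/3) - sqrt(-693*(-2771)) = -12160/9 - sqrt(1920303) = -12160/9 - 3*sqrt(213367)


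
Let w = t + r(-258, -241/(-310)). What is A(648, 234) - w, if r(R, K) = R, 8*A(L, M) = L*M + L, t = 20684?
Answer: -1391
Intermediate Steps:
A(L, M) = L/8 + L*M/8 (A(L, M) = (L*M + L)/8 = (L + L*M)/8 = L/8 + L*M/8)
w = 20426 (w = 20684 - 258 = 20426)
A(648, 234) - w = (⅛)*648*(1 + 234) - 1*20426 = (⅛)*648*235 - 20426 = 19035 - 20426 = -1391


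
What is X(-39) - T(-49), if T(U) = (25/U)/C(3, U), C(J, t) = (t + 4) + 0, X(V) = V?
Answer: -17204/441 ≈ -39.011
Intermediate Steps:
C(J, t) = 4 + t (C(J, t) = (4 + t) + 0 = 4 + t)
T(U) = 25/(U*(4 + U)) (T(U) = (25/U)/(4 + U) = 25/(U*(4 + U)))
X(-39) - T(-49) = -39 - 25/((-49)*(4 - 49)) = -39 - 25*(-1)/(49*(-45)) = -39 - 25*(-1)*(-1)/(49*45) = -39 - 1*5/441 = -39 - 5/441 = -17204/441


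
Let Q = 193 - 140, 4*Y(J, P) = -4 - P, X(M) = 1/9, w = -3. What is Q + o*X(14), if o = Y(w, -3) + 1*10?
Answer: 649/12 ≈ 54.083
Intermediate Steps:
X(M) = 1/9
Y(J, P) = -1 - P/4 (Y(J, P) = (-4 - P)/4 = -1 - P/4)
o = 39/4 (o = (-1 - 1/4*(-3)) + 1*10 = (-1 + 3/4) + 10 = -1/4 + 10 = 39/4 ≈ 9.7500)
Q = 53
Q + o*X(14) = 53 + (39/4)*(1/9) = 53 + 13/12 = 649/12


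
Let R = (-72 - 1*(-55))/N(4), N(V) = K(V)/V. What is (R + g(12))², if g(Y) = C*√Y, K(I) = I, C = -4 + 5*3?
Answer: 1741 - 748*√3 ≈ 445.43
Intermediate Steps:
C = 11 (C = -4 + 15 = 11)
N(V) = 1 (N(V) = V/V = 1)
g(Y) = 11*√Y
R = -17 (R = (-72 - 1*(-55))/1 = (-72 + 55)*1 = -17*1 = -17)
(R + g(12))² = (-17 + 11*√12)² = (-17 + 11*(2*√3))² = (-17 + 22*√3)²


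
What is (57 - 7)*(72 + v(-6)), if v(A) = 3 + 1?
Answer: 3800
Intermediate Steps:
v(A) = 4
(57 - 7)*(72 + v(-6)) = (57 - 7)*(72 + 4) = 50*76 = 3800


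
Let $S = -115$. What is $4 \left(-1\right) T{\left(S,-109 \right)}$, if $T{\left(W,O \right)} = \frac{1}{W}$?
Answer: $\frac{4}{115} \approx 0.034783$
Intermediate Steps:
$4 \left(-1\right) T{\left(S,-109 \right)} = \frac{4 \left(-1\right)}{-115} = \left(-4\right) \left(- \frac{1}{115}\right) = \frac{4}{115}$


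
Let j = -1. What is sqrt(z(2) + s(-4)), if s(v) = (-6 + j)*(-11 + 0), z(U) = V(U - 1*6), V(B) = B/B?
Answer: sqrt(78) ≈ 8.8318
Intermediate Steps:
V(B) = 1
z(U) = 1
s(v) = 77 (s(v) = (-6 - 1)*(-11 + 0) = -7*(-11) = 77)
sqrt(z(2) + s(-4)) = sqrt(1 + 77) = sqrt(78)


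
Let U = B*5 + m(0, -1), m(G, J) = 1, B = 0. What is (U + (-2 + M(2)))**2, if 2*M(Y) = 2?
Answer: 0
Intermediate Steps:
M(Y) = 1 (M(Y) = (1/2)*2 = 1)
U = 1 (U = 0*5 + 1 = 0 + 1 = 1)
(U + (-2 + M(2)))**2 = (1 + (-2 + 1))**2 = (1 - 1)**2 = 0**2 = 0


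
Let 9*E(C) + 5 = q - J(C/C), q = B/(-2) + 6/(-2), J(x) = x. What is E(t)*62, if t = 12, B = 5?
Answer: -713/9 ≈ -79.222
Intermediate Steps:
q = -11/2 (q = 5/(-2) + 6/(-2) = 5*(-½) + 6*(-½) = -5/2 - 3 = -11/2 ≈ -5.5000)
E(C) = -23/18 (E(C) = -5/9 + (-11/2 - C/C)/9 = -5/9 + (-11/2 - 1*1)/9 = -5/9 + (-11/2 - 1)/9 = -5/9 + (⅑)*(-13/2) = -5/9 - 13/18 = -23/18)
E(t)*62 = -23/18*62 = -713/9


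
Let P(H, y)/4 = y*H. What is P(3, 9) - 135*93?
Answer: -12447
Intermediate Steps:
P(H, y) = 4*H*y (P(H, y) = 4*(y*H) = 4*(H*y) = 4*H*y)
P(3, 9) - 135*93 = 4*3*9 - 135*93 = 108 - 12555 = -12447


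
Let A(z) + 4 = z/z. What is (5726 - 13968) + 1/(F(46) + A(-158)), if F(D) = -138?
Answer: -1162123/141 ≈ -8242.0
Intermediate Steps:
A(z) = -3 (A(z) = -4 + z/z = -4 + 1 = -3)
(5726 - 13968) + 1/(F(46) + A(-158)) = (5726 - 13968) + 1/(-138 - 3) = -8242 + 1/(-141) = -8242 - 1/141 = -1162123/141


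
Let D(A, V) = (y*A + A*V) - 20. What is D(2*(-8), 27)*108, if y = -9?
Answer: -33264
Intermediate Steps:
D(A, V) = -20 - 9*A + A*V (D(A, V) = (-9*A + A*V) - 20 = -20 - 9*A + A*V)
D(2*(-8), 27)*108 = (-20 - 18*(-8) + (2*(-8))*27)*108 = (-20 - 9*(-16) - 16*27)*108 = (-20 + 144 - 432)*108 = -308*108 = -33264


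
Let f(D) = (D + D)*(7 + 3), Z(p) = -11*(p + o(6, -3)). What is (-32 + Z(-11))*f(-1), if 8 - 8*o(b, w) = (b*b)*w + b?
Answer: 1245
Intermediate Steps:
o(b, w) = 1 - b/8 - w*b²/8 (o(b, w) = 1 - ((b*b)*w + b)/8 = 1 - (b²*w + b)/8 = 1 - (w*b² + b)/8 = 1 - (b + w*b²)/8 = 1 + (-b/8 - w*b²/8) = 1 - b/8 - w*b²/8)
Z(p) = -605/4 - 11*p (Z(p) = -11*(p + (1 - ⅛*6 - ⅛*(-3)*6²)) = -11*(p + (1 - ¾ - ⅛*(-3)*36)) = -11*(p + (1 - ¾ + 27/2)) = -11*(p + 55/4) = -11*(55/4 + p) = -605/4 - 11*p)
f(D) = 20*D (f(D) = (2*D)*10 = 20*D)
(-32 + Z(-11))*f(-1) = (-32 + (-605/4 - 11*(-11)))*(20*(-1)) = (-32 + (-605/4 + 121))*(-20) = (-32 - 121/4)*(-20) = -249/4*(-20) = 1245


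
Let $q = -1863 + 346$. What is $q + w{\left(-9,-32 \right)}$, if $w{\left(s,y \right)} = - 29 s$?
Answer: $-1256$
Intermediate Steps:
$q = -1517$
$q + w{\left(-9,-32 \right)} = -1517 - -261 = -1517 + 261 = -1256$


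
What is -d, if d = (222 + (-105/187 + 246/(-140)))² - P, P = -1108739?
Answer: -198249563191541/171348100 ≈ -1.1570e+6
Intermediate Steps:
d = 198249563191541/171348100 (d = (222 + (-105/187 + 246/(-140)))² - 1*(-1108739) = (222 + (-105*1/187 + 246*(-1/140)))² + 1108739 = (222 + (-105/187 - 123/70))² + 1108739 = (222 - 30351/13090)² + 1108739 = (2875629/13090)² + 1108739 = 8269242145641/171348100 + 1108739 = 198249563191541/171348100 ≈ 1.1570e+6)
-d = -1*198249563191541/171348100 = -198249563191541/171348100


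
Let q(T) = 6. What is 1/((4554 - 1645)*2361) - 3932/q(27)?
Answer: -4500926977/6868149 ≈ -655.33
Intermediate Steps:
1/((4554 - 1645)*2361) - 3932/q(27) = 1/((4554 - 1645)*2361) - 3932/6 = (1/2361)/2909 - 3932*1/6 = (1/2909)*(1/2361) - 1966/3 = 1/6868149 - 1966/3 = -4500926977/6868149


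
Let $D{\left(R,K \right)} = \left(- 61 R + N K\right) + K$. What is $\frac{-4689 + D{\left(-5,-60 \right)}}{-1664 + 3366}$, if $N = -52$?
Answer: $- \frac{662}{851} \approx -0.77791$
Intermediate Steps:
$D{\left(R,K \right)} = - 61 R - 51 K$ ($D{\left(R,K \right)} = \left(- 61 R - 52 K\right) + K = - 61 R - 51 K$)
$\frac{-4689 + D{\left(-5,-60 \right)}}{-1664 + 3366} = \frac{-4689 - -3365}{-1664 + 3366} = \frac{-4689 + \left(305 + 3060\right)}{1702} = \left(-4689 + 3365\right) \frac{1}{1702} = \left(-1324\right) \frac{1}{1702} = - \frac{662}{851}$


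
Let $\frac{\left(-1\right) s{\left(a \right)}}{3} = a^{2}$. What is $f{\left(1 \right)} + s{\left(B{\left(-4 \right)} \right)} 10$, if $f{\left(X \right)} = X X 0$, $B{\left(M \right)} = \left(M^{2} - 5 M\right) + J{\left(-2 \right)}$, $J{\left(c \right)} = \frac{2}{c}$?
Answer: $-36750$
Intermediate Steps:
$B{\left(M \right)} = -1 + M^{2} - 5 M$ ($B{\left(M \right)} = \left(M^{2} - 5 M\right) + \frac{2}{-2} = \left(M^{2} - 5 M\right) + 2 \left(- \frac{1}{2}\right) = \left(M^{2} - 5 M\right) - 1 = -1 + M^{2} - 5 M$)
$f{\left(X \right)} = 0$ ($f{\left(X \right)} = X^{2} \cdot 0 = 0$)
$s{\left(a \right)} = - 3 a^{2}$
$f{\left(1 \right)} + s{\left(B{\left(-4 \right)} \right)} 10 = 0 + - 3 \left(-1 + \left(-4\right)^{2} - -20\right)^{2} \cdot 10 = 0 + - 3 \left(-1 + 16 + 20\right)^{2} \cdot 10 = 0 + - 3 \cdot 35^{2} \cdot 10 = 0 + \left(-3\right) 1225 \cdot 10 = 0 - 36750 = -36750$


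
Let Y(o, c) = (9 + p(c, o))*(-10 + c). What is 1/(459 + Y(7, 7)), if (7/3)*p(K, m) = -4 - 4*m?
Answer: 7/3312 ≈ 0.0021135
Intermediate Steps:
p(K, m) = -12/7 - 12*m/7 (p(K, m) = 3*(-4 - 4*m)/7 = -12/7 - 12*m/7)
Y(o, c) = (-10 + c)*(51/7 - 12*o/7) (Y(o, c) = (9 + (-12/7 - 12*o/7))*(-10 + c) = (51/7 - 12*o/7)*(-10 + c) = (-10 + c)*(51/7 - 12*o/7))
1/(459 + Y(7, 7)) = 1/(459 + (-510/7 + (51/7)*7 + (120/7)*7 - 12/7*7*7)) = 1/(459 + (-510/7 + 51 + 120 - 84)) = 1/(459 + 99/7) = 1/(3312/7) = 7/3312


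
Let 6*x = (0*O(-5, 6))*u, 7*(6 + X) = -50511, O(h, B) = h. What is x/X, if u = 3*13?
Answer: 0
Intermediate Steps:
X = -50553/7 (X = -6 + (1/7)*(-50511) = -6 - 50511/7 = -50553/7 ≈ -7221.9)
u = 39
x = 0 (x = ((0*(-5))*39)/6 = (0*39)/6 = (1/6)*0 = 0)
x/X = 0/(-50553/7) = 0*(-7/50553) = 0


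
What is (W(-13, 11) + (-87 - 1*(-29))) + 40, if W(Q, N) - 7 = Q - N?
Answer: -35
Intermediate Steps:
W(Q, N) = 7 + Q - N (W(Q, N) = 7 + (Q - N) = 7 + Q - N)
(W(-13, 11) + (-87 - 1*(-29))) + 40 = ((7 - 13 - 1*11) + (-87 - 1*(-29))) + 40 = ((7 - 13 - 11) + (-87 + 29)) + 40 = (-17 - 58) + 40 = -75 + 40 = -35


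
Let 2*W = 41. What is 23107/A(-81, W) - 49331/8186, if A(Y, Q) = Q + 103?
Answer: 366123047/2021942 ≈ 181.07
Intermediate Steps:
W = 41/2 (W = (½)*41 = 41/2 ≈ 20.500)
A(Y, Q) = 103 + Q
23107/A(-81, W) - 49331/8186 = 23107/(103 + 41/2) - 49331/8186 = 23107/(247/2) - 49331*1/8186 = 23107*(2/247) - 49331/8186 = 46214/247 - 49331/8186 = 366123047/2021942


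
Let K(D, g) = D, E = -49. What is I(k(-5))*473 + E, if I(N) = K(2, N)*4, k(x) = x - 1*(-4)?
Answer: 3735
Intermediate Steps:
k(x) = 4 + x (k(x) = x + 4 = 4 + x)
I(N) = 8 (I(N) = 2*4 = 8)
I(k(-5))*473 + E = 8*473 - 49 = 3784 - 49 = 3735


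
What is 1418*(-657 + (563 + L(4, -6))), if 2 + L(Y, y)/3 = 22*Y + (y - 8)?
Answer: 172996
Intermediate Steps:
L(Y, y) = -30 + 3*y + 66*Y (L(Y, y) = -6 + 3*(22*Y + (y - 8)) = -6 + 3*(22*Y + (-8 + y)) = -6 + 3*(-8 + y + 22*Y) = -6 + (-24 + 3*y + 66*Y) = -30 + 3*y + 66*Y)
1418*(-657 + (563 + L(4, -6))) = 1418*(-657 + (563 + (-30 + 3*(-6) + 66*4))) = 1418*(-657 + (563 + (-30 - 18 + 264))) = 1418*(-657 + (563 + 216)) = 1418*(-657 + 779) = 1418*122 = 172996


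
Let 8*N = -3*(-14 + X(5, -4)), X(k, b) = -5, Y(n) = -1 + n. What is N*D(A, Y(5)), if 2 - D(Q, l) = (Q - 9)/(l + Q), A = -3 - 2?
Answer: -171/2 ≈ -85.500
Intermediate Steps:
N = 57/8 (N = (-3*(-14 - 5))/8 = (-3*(-19))/8 = (⅛)*57 = 57/8 ≈ 7.1250)
A = -5
D(Q, l) = 2 - (-9 + Q)/(Q + l) (D(Q, l) = 2 - (Q - 9)/(l + Q) = 2 - (-9 + Q)/(Q + l))
N*D(A, Y(5)) = 57*((9 - 5 + 2*(-1 + 5))/(-5 + (-1 + 5)))/8 = 57*((9 - 5 + 2*4)/(-5 + 4))/8 = 57*((9 - 5 + 8)/(-1))/8 = 57*(-1*12)/8 = (57/8)*(-12) = -171/2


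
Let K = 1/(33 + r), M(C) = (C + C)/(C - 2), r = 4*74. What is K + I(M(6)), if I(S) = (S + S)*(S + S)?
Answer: 11845/329 ≈ 36.003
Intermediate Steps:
r = 296
M(C) = 2*C/(-2 + C) (M(C) = (2*C)/(-2 + C) = 2*C/(-2 + C))
K = 1/329 (K = 1/(33 + 296) = 1/329 ≈ 0.0030395)
I(S) = 4*S² (I(S) = (2*S)*(2*S) = 4*S²)
K + I(M(6)) = 1/329 + 4*(2*6/(-2 + 6))² = 1/329 + 4*(2*6/4)² = 1/329 + 4*(2*6*(¼))² = 1/329 + 4*3² = 1/329 + 4*9 = 1/329 + 36 = 11845/329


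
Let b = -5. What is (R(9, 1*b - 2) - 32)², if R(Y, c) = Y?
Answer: 529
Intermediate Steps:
(R(9, 1*b - 2) - 32)² = (9 - 32)² = (-23)² = 529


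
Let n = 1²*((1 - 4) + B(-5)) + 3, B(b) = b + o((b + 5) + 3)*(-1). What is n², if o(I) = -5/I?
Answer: 100/9 ≈ 11.111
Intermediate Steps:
B(b) = b + 5/(8 + b) (B(b) = b - 5/((b + 5) + 3)*(-1) = b - 5/((5 + b) + 3)*(-1) = b - 5/(8 + b)*(-1) = b + 5/(8 + b))
n = -10/3 (n = 1²*((1 - 4) + (5 - 5*(8 - 5))/(8 - 5)) + 3 = 1*(-3 + (5 - 5*3)/3) + 3 = 1*(-3 + (5 - 15)/3) + 3 = 1*(-3 + (⅓)*(-10)) + 3 = 1*(-3 - 10/3) + 3 = 1*(-19/3) + 3 = -19/3 + 3 = -10/3 ≈ -3.3333)
n² = (-10/3)² = 100/9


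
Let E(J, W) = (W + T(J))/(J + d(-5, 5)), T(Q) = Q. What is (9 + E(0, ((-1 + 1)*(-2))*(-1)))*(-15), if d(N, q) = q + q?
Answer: -135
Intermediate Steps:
d(N, q) = 2*q
E(J, W) = (J + W)/(10 + J) (E(J, W) = (W + J)/(J + 2*5) = (J + W)/(J + 10) = (J + W)/(10 + J))
(9 + E(0, ((-1 + 1)*(-2))*(-1)))*(-15) = (9 + (0 + ((-1 + 1)*(-2))*(-1))/(10 + 0))*(-15) = (9 + (0 + (0*(-2))*(-1))/10)*(-15) = (9 + (0 + 0*(-1))/10)*(-15) = (9 + (0 + 0)/10)*(-15) = (9 + (1/10)*0)*(-15) = (9 + 0)*(-15) = 9*(-15) = -135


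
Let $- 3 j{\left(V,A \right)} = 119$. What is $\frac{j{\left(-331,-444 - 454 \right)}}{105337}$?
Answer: $- \frac{119}{316011} \approx -0.00037657$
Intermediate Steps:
$j{\left(V,A \right)} = - \frac{119}{3}$ ($j{\left(V,A \right)} = \left(- \frac{1}{3}\right) 119 = - \frac{119}{3}$)
$\frac{j{\left(-331,-444 - 454 \right)}}{105337} = - \frac{119}{3 \cdot 105337} = \left(- \frac{119}{3}\right) \frac{1}{105337} = - \frac{119}{316011}$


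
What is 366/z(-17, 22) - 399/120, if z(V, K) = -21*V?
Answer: -10947/4760 ≈ -2.2998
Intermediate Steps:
366/z(-17, 22) - 399/120 = 366/((-21*(-17))) - 399/120 = 366/357 - 399*1/120 = 366*(1/357) - 133/40 = 122/119 - 133/40 = -10947/4760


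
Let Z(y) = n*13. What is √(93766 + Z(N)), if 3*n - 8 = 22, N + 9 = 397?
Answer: 22*√194 ≈ 306.42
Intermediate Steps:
N = 388 (N = -9 + 397 = 388)
n = 10 (n = 8/3 + (⅓)*22 = 8/3 + 22/3 = 10)
Z(y) = 130 (Z(y) = 10*13 = 130)
√(93766 + Z(N)) = √(93766 + 130) = √93896 = 22*√194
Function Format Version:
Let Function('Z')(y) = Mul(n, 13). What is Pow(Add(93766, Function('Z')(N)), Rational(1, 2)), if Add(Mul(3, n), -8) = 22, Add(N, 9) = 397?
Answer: Mul(22, Pow(194, Rational(1, 2))) ≈ 306.42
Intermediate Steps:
N = 388 (N = Add(-9, 397) = 388)
n = 10 (n = Add(Rational(8, 3), Mul(Rational(1, 3), 22)) = Add(Rational(8, 3), Rational(22, 3)) = 10)
Function('Z')(y) = 130 (Function('Z')(y) = Mul(10, 13) = 130)
Pow(Add(93766, Function('Z')(N)), Rational(1, 2)) = Pow(Add(93766, 130), Rational(1, 2)) = Pow(93896, Rational(1, 2)) = Mul(22, Pow(194, Rational(1, 2)))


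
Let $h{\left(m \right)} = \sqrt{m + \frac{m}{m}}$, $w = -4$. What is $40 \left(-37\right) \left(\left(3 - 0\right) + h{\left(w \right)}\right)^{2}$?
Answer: $-8880 - 8880 i \sqrt{3} \approx -8880.0 - 15381.0 i$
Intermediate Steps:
$h{\left(m \right)} = \sqrt{1 + m}$ ($h{\left(m \right)} = \sqrt{m + 1} = \sqrt{1 + m}$)
$40 \left(-37\right) \left(\left(3 - 0\right) + h{\left(w \right)}\right)^{2} = 40 \left(-37\right) \left(\left(3 - 0\right) + \sqrt{1 - 4}\right)^{2} = - 1480 \left(\left(3 + 0\right) + \sqrt{-3}\right)^{2} = - 1480 \left(3 + i \sqrt{3}\right)^{2}$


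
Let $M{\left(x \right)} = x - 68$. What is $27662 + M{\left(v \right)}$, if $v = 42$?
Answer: $27636$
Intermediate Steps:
$M{\left(x \right)} = -68 + x$
$27662 + M{\left(v \right)} = 27662 + \left(-68 + 42\right) = 27662 - 26 = 27636$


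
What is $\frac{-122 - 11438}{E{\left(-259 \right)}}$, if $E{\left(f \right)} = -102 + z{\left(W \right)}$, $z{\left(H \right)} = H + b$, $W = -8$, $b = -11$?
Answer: $\frac{11560}{121} \approx 95.537$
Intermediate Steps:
$z{\left(H \right)} = -11 + H$ ($z{\left(H \right)} = H - 11 = -11 + H$)
$E{\left(f \right)} = -121$ ($E{\left(f \right)} = -102 - 19 = -121$)
$\frac{-122 - 11438}{E{\left(-259 \right)}} = \frac{-122 - 11438}{-121} = \left(-122 - 11438\right) \left(- \frac{1}{121}\right) = \left(-11560\right) \left(- \frac{1}{121}\right) = \frac{11560}{121}$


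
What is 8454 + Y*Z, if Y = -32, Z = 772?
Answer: -16250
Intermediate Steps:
8454 + Y*Z = 8454 - 32*772 = 8454 - 24704 = -16250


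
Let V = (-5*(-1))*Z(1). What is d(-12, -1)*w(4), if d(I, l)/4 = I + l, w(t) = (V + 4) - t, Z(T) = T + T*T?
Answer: -520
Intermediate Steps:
Z(T) = T + T²
V = 10 (V = (-5*(-1))*(1*(1 + 1)) = 5*(1*2) = 5*2 = 10)
w(t) = 14 - t (w(t) = (10 + 4) - t = 14 - t)
d(I, l) = 4*I + 4*l (d(I, l) = 4*(I + l) = 4*I + 4*l)
d(-12, -1)*w(4) = (4*(-12) + 4*(-1))*(14 - 1*4) = (-48 - 4)*(14 - 4) = -52*10 = -520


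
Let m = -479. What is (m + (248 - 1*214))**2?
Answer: 198025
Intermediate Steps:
(m + (248 - 1*214))**2 = (-479 + (248 - 1*214))**2 = (-479 + (248 - 214))**2 = (-479 + 34)**2 = (-445)**2 = 198025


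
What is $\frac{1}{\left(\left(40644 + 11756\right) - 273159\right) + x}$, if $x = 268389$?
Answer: $\frac{1}{47630} \approx 2.0995 \cdot 10^{-5}$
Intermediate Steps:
$\frac{1}{\left(\left(40644 + 11756\right) - 273159\right) + x} = \frac{1}{\left(\left(40644 + 11756\right) - 273159\right) + 268389} = \frac{1}{\left(52400 - 273159\right) + 268389} = \frac{1}{-220759 + 268389} = \frac{1}{47630}$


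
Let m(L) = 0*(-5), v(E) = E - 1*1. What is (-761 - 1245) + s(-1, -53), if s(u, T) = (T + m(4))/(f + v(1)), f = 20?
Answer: -40173/20 ≈ -2008.7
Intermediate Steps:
v(E) = -1 + E (v(E) = E - 1 = -1 + E)
m(L) = 0
s(u, T) = T/20 (s(u, T) = (T + 0)/(20 + (-1 + 1)) = T/(20 + 0) = T/20)
(-761 - 1245) + s(-1, -53) = (-761 - 1245) + (1/20)*(-53) = -2006 - 53/20 = -40173/20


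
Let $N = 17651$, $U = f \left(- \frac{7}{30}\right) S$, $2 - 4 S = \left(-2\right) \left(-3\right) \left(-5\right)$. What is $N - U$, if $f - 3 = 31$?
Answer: $\frac{265717}{15} \approx 17714.0$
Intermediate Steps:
$f = 34$ ($f = 3 + 31 = 34$)
$S = 8$ ($S = \frac{1}{2} - \frac{\left(-2\right) \left(-3\right) \left(-5\right)}{4} = \frac{1}{2} - \frac{6 \left(-5\right)}{4} = \frac{1}{2} - - \frac{15}{2} = \frac{1}{2} + \frac{15}{2} = 8$)
$U = - \frac{952}{15}$ ($U = 34 \left(- \frac{7}{30}\right) 8 = \left(- \frac{119}{15}\right) 8 = - \frac{952}{15} \approx -63.467$)
$N - U = 17651 - - \frac{952}{15} = 17651 + \frac{952}{15} = \frac{265717}{15}$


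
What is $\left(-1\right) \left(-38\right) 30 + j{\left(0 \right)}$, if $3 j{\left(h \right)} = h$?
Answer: $1140$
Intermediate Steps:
$j{\left(h \right)} = \frac{h}{3}$
$\left(-1\right) \left(-38\right) 30 + j{\left(0 \right)} = \left(-1\right) \left(-38\right) 30 + \frac{1}{3} \cdot 0 = 38 \cdot 30 + 0 = 1140 + 0 = 1140$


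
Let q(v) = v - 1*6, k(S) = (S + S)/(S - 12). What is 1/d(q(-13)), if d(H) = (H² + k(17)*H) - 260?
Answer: -5/141 ≈ -0.035461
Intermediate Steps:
k(S) = 2*S/(-12 + S) (k(S) = (2*S)/(-12 + S) = 2*S/(-12 + S))
q(v) = -6 + v (q(v) = v - 6 = -6 + v)
d(H) = -260 + H² + 34*H/5 (d(H) = (H² + (2*17/(-12 + 17))*H) - 260 = (H² + (2*17/5)*H) - 260 = (H² + (2*17*(⅕))*H) - 260 = (H² + 34*H/5) - 260 = -260 + H² + 34*H/5)
1/d(q(-13)) = 1/(-260 + (-6 - 13)² + 34*(-6 - 13)/5) = 1/(-260 + (-19)² + (34/5)*(-19)) = 1/(-260 + 361 - 646/5) = 1/(-141/5) = -5/141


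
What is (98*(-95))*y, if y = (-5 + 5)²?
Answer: 0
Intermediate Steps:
y = 0 (y = 0² = 0)
(98*(-95))*y = (98*(-95))*0 = -9310*0 = 0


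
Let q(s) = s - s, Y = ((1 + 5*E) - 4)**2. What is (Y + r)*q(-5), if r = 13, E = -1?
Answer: 0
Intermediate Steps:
Y = 64 (Y = ((1 + 5*(-1)) - 4)**2 = ((1 - 5) - 4)**2 = (-4 - 4)**2 = (-8)**2 = 64)
q(s) = 0
(Y + r)*q(-5) = (64 + 13)*0 = 77*0 = 0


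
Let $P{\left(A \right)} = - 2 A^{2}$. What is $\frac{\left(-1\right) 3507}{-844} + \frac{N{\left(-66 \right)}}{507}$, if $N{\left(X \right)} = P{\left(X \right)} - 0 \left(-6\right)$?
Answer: $- \frac{1858293}{142636} \approx -13.028$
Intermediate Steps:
$N{\left(X \right)} = - 2 X^{2}$ ($N{\left(X \right)} = - 2 X^{2} - 0 \left(-6\right) = - 2 X^{2} - 0 = - 2 X^{2} + 0 = - 2 X^{2}$)
$\frac{\left(-1\right) 3507}{-844} + \frac{N{\left(-66 \right)}}{507} = \frac{\left(-1\right) 3507}{-844} + \frac{\left(-2\right) \left(-66\right)^{2}}{507} = \left(-3507\right) \left(- \frac{1}{844}\right) + \left(-2\right) 4356 \cdot \frac{1}{507} = \frac{3507}{844} - \frac{2904}{169} = - \frac{1858293}{142636}$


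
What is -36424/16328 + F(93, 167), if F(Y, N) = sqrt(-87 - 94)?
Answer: -29/13 + I*sqrt(181) ≈ -2.2308 + 13.454*I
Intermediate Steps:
F(Y, N) = I*sqrt(181) (F(Y, N) = sqrt(-181) = I*sqrt(181))
-36424/16328 + F(93, 167) = -36424/16328 + I*sqrt(181) = -36424*1/16328 + I*sqrt(181) = -29/13 + I*sqrt(181)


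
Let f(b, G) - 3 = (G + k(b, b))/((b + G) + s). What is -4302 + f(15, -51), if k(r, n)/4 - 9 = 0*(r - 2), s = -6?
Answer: -60181/14 ≈ -4298.6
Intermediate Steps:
k(r, n) = 36 (k(r, n) = 36 + 4*(0*(r - 2)) = 36 + 4*(0*(-2 + r)) = 36 + 4*0 = 36 + 0 = 36)
f(b, G) = 3 + (36 + G)/(-6 + G + b) (f(b, G) = 3 + (G + 36)/((b + G) - 6) = 3 + (36 + G)/((G + b) - 6) = 3 + (36 + G)/(-6 + G + b))
-4302 + f(15, -51) = -4302 + (18 + 3*15 + 4*(-51))/(-6 - 51 + 15) = -4302 + (18 + 45 - 204)/(-42) = -4302 - 1/42*(-141) = -4302 + 47/14 = -60181/14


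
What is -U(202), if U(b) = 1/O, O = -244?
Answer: 1/244 ≈ 0.0040984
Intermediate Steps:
U(b) = -1/244 (U(b) = 1/(-244) = -1/244)
-U(202) = -1*(-1/244) = 1/244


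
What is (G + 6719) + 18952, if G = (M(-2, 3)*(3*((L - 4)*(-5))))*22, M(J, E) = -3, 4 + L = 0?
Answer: 17751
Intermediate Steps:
L = -4 (L = -4 + 0 = -4)
G = -7920 (G = -9*(-4 - 4)*(-5)*22 = -9*(-8*(-5))*22 = -9*40*22 = -3*120*22 = -360*22 = -7920)
(G + 6719) + 18952 = (-7920 + 6719) + 18952 = -1201 + 18952 = 17751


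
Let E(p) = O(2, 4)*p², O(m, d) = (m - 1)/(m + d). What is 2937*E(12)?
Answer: 70488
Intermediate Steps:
O(m, d) = (-1 + m)/(d + m)
E(p) = p²/6 (E(p) = ((-1 + 2)/(4 + 2))*p² = (1/6)*p² = ((⅙)*1)*p² = p²/6)
2937*E(12) = 2937*((⅙)*12²) = 2937*((⅙)*144) = 2937*24 = 70488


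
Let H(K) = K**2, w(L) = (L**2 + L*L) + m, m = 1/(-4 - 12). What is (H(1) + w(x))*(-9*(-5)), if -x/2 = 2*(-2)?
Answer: 92835/16 ≈ 5802.2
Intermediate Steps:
x = 8 (x = -4*(-2) = -2*(-4) = 8)
m = -1/16 (m = 1/(-16) = -1/16 ≈ -0.062500)
w(L) = -1/16 + 2*L**2 (w(L) = (L**2 + L*L) - 1/16 = (L**2 + L**2) - 1/16 = 2*L**2 - 1/16 = -1/16 + 2*L**2)
(H(1) + w(x))*(-9*(-5)) = (1**2 + (-1/16 + 2*8**2))*(-9*(-5)) = (1 + (-1/16 + 2*64))*45 = (1 + (-1/16 + 128))*45 = (1 + 2047/16)*45 = (2063/16)*45 = 92835/16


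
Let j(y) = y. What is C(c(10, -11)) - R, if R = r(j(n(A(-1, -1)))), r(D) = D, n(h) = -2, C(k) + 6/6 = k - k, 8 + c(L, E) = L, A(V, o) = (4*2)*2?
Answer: 1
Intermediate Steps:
A(V, o) = 16 (A(V, o) = 8*2 = 16)
c(L, E) = -8 + L
C(k) = -1 (C(k) = -1 + (k - k) = -1 + 0 = -1)
R = -2
C(c(10, -11)) - R = -1 - 1*(-2) = -1 + 2 = 1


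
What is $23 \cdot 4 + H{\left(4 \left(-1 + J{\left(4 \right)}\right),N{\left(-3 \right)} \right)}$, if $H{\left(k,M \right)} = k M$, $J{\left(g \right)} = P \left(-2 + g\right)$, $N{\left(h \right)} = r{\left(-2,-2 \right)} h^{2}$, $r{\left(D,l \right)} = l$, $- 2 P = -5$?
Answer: $-196$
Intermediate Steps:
$P = \frac{5}{2}$ ($P = \left(- \frac{1}{2}\right) \left(-5\right) = \frac{5}{2} \approx 2.5$)
$N{\left(h \right)} = - 2 h^{2}$
$J{\left(g \right)} = -5 + \frac{5 g}{2}$ ($J{\left(g \right)} = \frac{5 \left(-2 + g\right)}{2} = -5 + \frac{5 g}{2}$)
$H{\left(k,M \right)} = M k$
$23 \cdot 4 + H{\left(4 \left(-1 + J{\left(4 \right)}\right),N{\left(-3 \right)} \right)} = 23 \cdot 4 + - 2 \left(-3\right)^{2} \cdot 4 \left(-1 + \left(-5 + \frac{5}{2} \cdot 4\right)\right) = 92 + \left(-2\right) 9 \cdot 4 \left(-1 + \left(-5 + 10\right)\right) = 92 - 18 \cdot 4 \left(-1 + 5\right) = 92 - 18 \cdot 4 \cdot 4 = 92 - 288 = -196$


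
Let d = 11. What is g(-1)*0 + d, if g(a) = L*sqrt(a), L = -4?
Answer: 11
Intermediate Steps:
g(a) = -4*sqrt(a)
g(-1)*0 + d = -4*I*0 + 11 = 0 + 11 = 11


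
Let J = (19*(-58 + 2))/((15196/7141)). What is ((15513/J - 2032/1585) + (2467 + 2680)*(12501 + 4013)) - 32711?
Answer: 255805012844940383/3010717010 ≈ 8.4965e+7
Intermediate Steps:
J = -1899506/3799 (J = (19*(-56))/((15196*(1/7141))) = -1064/15196/7141 = -1064*7141/15196 = -1899506/3799 ≈ -500.00)
((15513/J - 2032/1585) + (2467 + 2680)*(12501 + 4013)) - 32711 = ((15513/(-1899506/3799) - 2032/1585) + (2467 + 2680)*(12501 + 4013)) - 32711 = ((15513*(-3799/1899506) - 2032*1/1585) + 5147*16514) - 32711 = ((-58933887/1899506 - 2032/1585) + 84997558) - 32711 = (-97270007087/3010717010 + 84997558) - 32711 = 255903496409054493/3010717010 - 32711 = 255805012844940383/3010717010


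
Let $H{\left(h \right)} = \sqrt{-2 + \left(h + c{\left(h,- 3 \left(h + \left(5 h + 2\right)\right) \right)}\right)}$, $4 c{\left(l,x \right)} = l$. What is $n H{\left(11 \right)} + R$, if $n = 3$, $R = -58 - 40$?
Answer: $-98 + \frac{3 \sqrt{47}}{2} \approx -87.717$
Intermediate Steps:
$c{\left(l,x \right)} = \frac{l}{4}$
$H{\left(h \right)} = \sqrt{-2 + \frac{5 h}{4}}$ ($H{\left(h \right)} = \sqrt{-2 + \left(h + \frac{h}{4}\right)} = \sqrt{-2 + \frac{5 h}{4}}$)
$R = -98$
$n H{\left(11 \right)} + R = 3 \frac{\sqrt{-8 + 5 \cdot 11}}{2} - 98 = 3 \frac{\sqrt{-8 + 55}}{2} - 98 = 3 \frac{\sqrt{47}}{2} - 98 = \frac{3 \sqrt{47}}{2} - 98 = -98 + \frac{3 \sqrt{47}}{2}$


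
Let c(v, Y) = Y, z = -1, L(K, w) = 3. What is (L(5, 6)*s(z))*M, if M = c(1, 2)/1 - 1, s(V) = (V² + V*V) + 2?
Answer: 12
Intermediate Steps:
s(V) = 2 + 2*V² (s(V) = (V² + V²) + 2 = 2*V² + 2 = 2 + 2*V²)
M = 1 (M = 2/1 - 1 = 2*1 - 1 = 2 - 1 = 1)
(L(5, 6)*s(z))*M = (3*(2 + 2*(-1)²))*1 = (3*(2 + 2*1))*1 = (3*(2 + 2))*1 = (3*4)*1 = 12*1 = 12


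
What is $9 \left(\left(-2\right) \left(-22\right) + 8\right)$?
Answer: $468$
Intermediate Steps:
$9 \left(\left(-2\right) \left(-22\right) + 8\right) = 9 \left(44 + 8\right) = 9 \cdot 52 = 468$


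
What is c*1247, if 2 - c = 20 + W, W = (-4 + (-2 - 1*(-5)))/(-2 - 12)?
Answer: -315491/14 ≈ -22535.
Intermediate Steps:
W = 1/14 (W = (-4 + (-2 + 5))/(-14) = (-4 + 3)*(-1/14) = -1*(-1/14) = 1/14 ≈ 0.071429)
c = -253/14 (c = 2 - (20 + 1/14) = 2 - 1*281/14 = 2 - 281/14 = -253/14 ≈ -18.071)
c*1247 = -253/14*1247 = -315491/14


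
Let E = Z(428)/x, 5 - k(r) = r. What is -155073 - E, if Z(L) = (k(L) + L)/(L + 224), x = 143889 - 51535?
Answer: -9337690920989/60214808 ≈ -1.5507e+5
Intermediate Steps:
k(r) = 5 - r
x = 92354
Z(L) = 5/(224 + L) (Z(L) = ((5 - L) + L)/(L + 224) = 5/(224 + L))
E = 5/60214808 (E = (5/(224 + 428))/92354 = (5/652)*(1/92354) = 5/60214808 ≈ 8.3036e-8)
-155073 - E = -155073 - 1*5/60214808 = -155073 - 5/60214808 = -9337690920989/60214808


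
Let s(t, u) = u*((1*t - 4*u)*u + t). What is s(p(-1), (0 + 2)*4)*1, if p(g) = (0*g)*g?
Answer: -2048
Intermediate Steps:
p(g) = 0 (p(g) = 0*g = 0)
s(t, u) = u*(t + u*(t - 4*u)) (s(t, u) = u*((t - 4*u)*u + t) = u*(u*(t - 4*u) + t) = u*(t + u*(t - 4*u)))
s(p(-1), (0 + 2)*4)*1 = (((0 + 2)*4)*(0 - 4*16*(0 + 2)² + 0*((0 + 2)*4)))*1 = ((2*4)*(0 - 4*(2*4)² + 0*(2*4)))*1 = (8*(0 - 4*8² + 0*8))*1 = (8*(0 - 4*64 + 0))*1 = (8*(0 - 256 + 0))*1 = (8*(-256))*1 = -2048*1 = -2048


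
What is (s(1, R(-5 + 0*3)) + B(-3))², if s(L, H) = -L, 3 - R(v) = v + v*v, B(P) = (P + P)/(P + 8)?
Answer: 121/25 ≈ 4.8400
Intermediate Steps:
B(P) = 2*P/(8 + P) (B(P) = (2*P)/(8 + P) = 2*P/(8 + P))
R(v) = 3 - v - v² (R(v) = 3 - (v + v*v) = 3 - (v + v²) = 3 + (-v - v²) = 3 - v - v²)
(s(1, R(-5 + 0*3)) + B(-3))² = (-1*1 + 2*(-3)/(8 - 3))² = (-1 + 2*(-3)/5)² = (-1 + 2*(-3)*(⅕))² = (-1 - 6/5)² = (-11/5)² = 121/25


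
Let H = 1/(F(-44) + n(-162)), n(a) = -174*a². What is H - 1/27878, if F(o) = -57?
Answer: -4594391/127305249414 ≈ -3.6090e-5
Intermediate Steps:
H = -1/4566513 (H = 1/(-57 - 174*(-162)²) = 1/(-57 - 174*26244) = 1/(-57 - 4566456) = 1/(-4566513) = -1/4566513 ≈ -2.1899e-7)
H - 1/27878 = -1/4566513 - 1/27878 = -4594391/127305249414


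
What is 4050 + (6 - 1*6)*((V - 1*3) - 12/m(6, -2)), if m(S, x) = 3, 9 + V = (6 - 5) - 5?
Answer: 4050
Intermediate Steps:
V = -13 (V = -9 + ((6 - 5) - 5) = -9 + (1 - 5) = -9 - 4 = -13)
4050 + (6 - 1*6)*((V - 1*3) - 12/m(6, -2)) = 4050 + (6 - 1*6)*((-13 - 1*3) - 12/3) = 4050 + (6 - 6)*((-13 - 3) - 12*⅓) = 4050 + 0*(-16 - 4) = 4050 + 0*(-20) = 4050 + 0 = 4050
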